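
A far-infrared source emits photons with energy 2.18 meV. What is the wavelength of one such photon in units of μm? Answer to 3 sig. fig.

Convert to SI: E = 2.18 meV = 3.4927·10^-22 J.
Apply λ = hc/E: λ = 5.687·10^-4 m.
Converting to μm: λ = 568.7 μm ≈ 569 μm.

569 μm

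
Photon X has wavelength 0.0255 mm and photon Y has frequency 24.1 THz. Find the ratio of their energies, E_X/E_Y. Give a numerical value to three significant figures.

0.488

E_X = 7.790e-21 J (from wavelength = 0.0255 mm, via E = hc/λ).
E_Y = 1.597e-20 J (from frequency = 24.1 THz, via E = hf).
Ratio = 7.790e-21 / 1.597e-20 = 0.488.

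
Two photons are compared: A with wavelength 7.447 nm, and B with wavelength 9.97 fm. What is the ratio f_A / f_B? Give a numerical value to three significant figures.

1.34 × 10^-6

f_A = 4.026 × 10^16 Hz (from wavelength = 7.447 nm, via f = c/λ).
f_B = 3.007 × 10^22 Hz (from wavelength = 9.97 fm, via f = c/λ).
Ratio = 4.026 × 10^16 / 3.007 × 10^22 = 1.34 × 10^-6.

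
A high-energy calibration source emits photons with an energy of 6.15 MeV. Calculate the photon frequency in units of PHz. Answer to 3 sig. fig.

1.49e6 PHz

Take h = 6.62607015e-34 J·s, 1 eV = 1.602176634e-19 J.
In SI units: E = 6.15 MeV = 9.8534e-13 J.
Apply f = E/h: f = 1.487e21 Hz.
Converting to PHz: f = 1.487e6 PHz ≈ 1.49e6 PHz.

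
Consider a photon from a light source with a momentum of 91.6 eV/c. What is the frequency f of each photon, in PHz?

22.1 PHz

First convert: p = 91.6 eV/c = 4.8954e-26 kg·m/s.
For a photon f = pc/h, so f = 2.215e16 Hz.
Converting to PHz: f = 22.15 PHz ≈ 22.1 PHz.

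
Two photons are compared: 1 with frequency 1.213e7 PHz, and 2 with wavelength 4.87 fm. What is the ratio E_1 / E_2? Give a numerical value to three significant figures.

E_1 = 8.037e-12 J (from frequency = 1.213e7 PHz, via E = hf).
E_2 = 4.079e-11 J (from wavelength = 4.87 fm, via E = hc/λ).
Ratio = 8.037e-12 / 4.079e-11 = 0.197.

0.197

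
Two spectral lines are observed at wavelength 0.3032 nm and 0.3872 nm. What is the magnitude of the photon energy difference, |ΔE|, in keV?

0.887 keV

Using E = hc/λ: E₁ = 6.5516 × 10^-16 J, E₂ = 5.1303 × 10^-16 J.
|ΔE| = |6.5516 × 10^-16 − 5.1303 × 10^-16| = 1.42 × 10^-16 J = 0.887 keV.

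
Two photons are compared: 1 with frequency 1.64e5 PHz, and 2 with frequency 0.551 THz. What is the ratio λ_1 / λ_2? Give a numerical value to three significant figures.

3.36e-9

λ_1 = 1.828e-12 m (from frequency = 1.64e5 PHz, via λ = c/f).
λ_2 = 5.441e-4 m (from frequency = 0.551 THz, via λ = c/f).
Ratio = 1.828e-12 / 5.441e-4 = 3.36e-9.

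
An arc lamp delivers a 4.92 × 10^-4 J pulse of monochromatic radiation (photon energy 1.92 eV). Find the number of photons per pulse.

Per-photon energy: E = 3.076 × 10^-19 J (from energy = 1.92 eV).
N = E_total / E_photon = 4.92 × 10^-4 J / 3.076 × 10^-19 J = 1.60 × 10^15.

1.60 × 10^15 photons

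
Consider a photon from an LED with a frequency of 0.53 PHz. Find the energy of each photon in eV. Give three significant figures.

Take h = 6.62607015 × 10^-34 J·s, 1 eV = 1.602176634 × 10^-19 J.
Convert to SI: f = 0.53 PHz = 5.3 × 10^14 Hz.
For a photon E = hf, so E = 3.512 × 10^-19 J.
Converting to eV: E = 2.192 eV ≈ 2.19 eV.

2.19 eV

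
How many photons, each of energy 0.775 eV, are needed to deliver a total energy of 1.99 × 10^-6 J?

1.60 × 10^13 photons

Per-photon energy: E = 1.242 × 10^-19 J (from energy = 0.775 eV).
N = E_total / E_photon = 1.99 × 10^-6 J / 1.242 × 10^-19 J = 1.60 × 10^13.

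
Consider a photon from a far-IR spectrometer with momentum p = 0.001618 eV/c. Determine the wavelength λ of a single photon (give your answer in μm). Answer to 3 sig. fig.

In SI units: p = 0.001618 eV/c = 8.6471e-31 kg·m/s.
For a photon λ = h/p, so λ = 7.663e-4 m.
Converting to μm: λ = 766.3 μm ≈ 766 μm.

766 μm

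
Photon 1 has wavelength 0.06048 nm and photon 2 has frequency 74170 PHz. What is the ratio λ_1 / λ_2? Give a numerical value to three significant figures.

λ_1 = 6.048 × 10^-11 m (from wavelength = 0.06048 nm, via λ given directly).
λ_2 = 4.042 × 10^-12 m (from frequency = 74170 PHz, via λ = c/f).
Ratio = 6.048 × 10^-11 / 4.042 × 10^-12 = 15.0.

15.0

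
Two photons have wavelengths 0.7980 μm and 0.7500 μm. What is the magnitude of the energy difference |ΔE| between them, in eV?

0.0994 eV

Using E = hc/λ: E₁ = 2.4893·10^-19 J, E₂ = 2.6486·10^-19 J.
|ΔE| = |2.4893·10^-19 − 2.6486·10^-19| = 1.59·10^-20 J = 0.0994 eV.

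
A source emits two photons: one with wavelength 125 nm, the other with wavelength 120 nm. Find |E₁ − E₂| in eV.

Using E = hc/λ: E₁ = 1.589e-18 J, E₂ = 1.655e-18 J.
|ΔE| = |1.589e-18 − 1.655e-18| = 6.62e-20 J = 0.413 eV.

0.413 eV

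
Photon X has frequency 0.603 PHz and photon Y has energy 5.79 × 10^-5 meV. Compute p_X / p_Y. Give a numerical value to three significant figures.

4.31 × 10^7

p_X = 1.333 × 10^-27 kg·m/s (from frequency = 0.603 PHz, via p = hf/c).
p_Y = 3.094 × 10^-35 kg·m/s (from energy = 5.79 × 10^-5 meV, via p = E/c).
Ratio = 1.333 × 10^-27 / 3.094 × 10^-35 = 4.31 × 10^7.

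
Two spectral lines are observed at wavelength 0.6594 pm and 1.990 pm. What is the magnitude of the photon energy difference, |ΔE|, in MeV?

1.26 MeV

Using E = hc/λ: E₁ = 3.0125 × 10^-13 J, E₂ = 9.9821 × 10^-14 J.
|ΔE| = |3.0125 × 10^-13 − 9.9821 × 10^-14| = 2.01 × 10^-13 J = 1.26 MeV.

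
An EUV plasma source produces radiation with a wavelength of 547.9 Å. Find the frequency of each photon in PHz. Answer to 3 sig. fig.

5.47 PHz

Take c = 2.99792458·10^8 m/s.
In SI units: λ = 547.9 Å = 5.479·10^-8 m.
Apply f = c/λ: f = 5.472·10^15 Hz.
Converting to PHz: f = 5.472 PHz ≈ 5.47 PHz.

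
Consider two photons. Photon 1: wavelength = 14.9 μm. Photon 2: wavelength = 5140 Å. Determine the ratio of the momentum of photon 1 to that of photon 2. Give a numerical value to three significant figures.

0.0345

p_1 = 4.447·10^-29 kg·m/s (from wavelength = 14.9 μm, via p = h/λ).
p_2 = 1.289·10^-27 kg·m/s (from wavelength = 5140 Å, via p = h/λ).
Ratio = 4.447·10^-29 / 1.289·10^-27 = 0.0345.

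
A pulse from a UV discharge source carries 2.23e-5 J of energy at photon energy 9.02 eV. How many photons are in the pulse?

Per-photon energy: E = 1.445e-18 J (from energy = 9.02 eV).
N = E_total / E_photon = 2.23e-5 J / 1.445e-18 J = 1.54e13.

1.54e13 photons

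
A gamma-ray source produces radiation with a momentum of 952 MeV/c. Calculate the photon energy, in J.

1.53e-10 J

In SI units: p = 952 MeV/c = 5.0878e-19 kg·m/s.
For a photon E = pc, so E = 1.525e-10 J.
So E ≈ 1.53e-10 J.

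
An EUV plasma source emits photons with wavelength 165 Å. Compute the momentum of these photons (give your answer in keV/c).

Convert to SI: λ = 165 Å = 1.65 × 10^-8 m.
For a photon p = h/λ, so p = 4.016 × 10^-26 kg·m/s.
Converting to keV/c: p = 0.07514 keV/c ≈ 0.0751 keV/c.

0.0751 keV/c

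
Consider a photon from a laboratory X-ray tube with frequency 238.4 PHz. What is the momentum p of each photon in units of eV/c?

In SI units: f = 238.4 PHz = 2.384e17 Hz.
For a photon p = hf/c, so p = 5.269e-25 kg·m/s.
Converting to eV/c: p = 985.9 eV/c ≈ 986 eV/c.

986 eV/c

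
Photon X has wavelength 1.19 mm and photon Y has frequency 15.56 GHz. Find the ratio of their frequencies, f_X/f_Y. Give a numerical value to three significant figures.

16.2

f_X = 2.519 × 10^11 Hz (from wavelength = 1.19 mm, via f = c/λ).
f_Y = 1.556 × 10^10 Hz (from frequency = 15.56 GHz, via f given directly).
Ratio = 2.519 × 10^11 / 1.556 × 10^10 = 16.2.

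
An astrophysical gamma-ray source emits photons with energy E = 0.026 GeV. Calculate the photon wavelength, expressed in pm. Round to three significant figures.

Convert to SI: E = 0.026 GeV = 4.1657 × 10^-12 J.
Apply λ = hc/E: λ = 4.769 × 10^-14 m.
Converting to pm: λ = 0.04769 pm ≈ 0.0477 pm.

0.0477 pm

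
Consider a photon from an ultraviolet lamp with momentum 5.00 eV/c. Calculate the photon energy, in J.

Take c = 2.99792458e8 m/s, 1 eV = 1.602176634e-19 J.
Convert to SI: p = 5.00 eV/c = 2.6721e-27 kg·m/s.
The photon relation is E = pc, giving E = 8.011e-19 J.
So E ≈ 8.01e-19 J.

8.01e-19 J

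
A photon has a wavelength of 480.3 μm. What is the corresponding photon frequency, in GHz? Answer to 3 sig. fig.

First convert: λ = 480.3 μm = 4.803e-4 m.
Since f = c/λ for a photon, f = 6.242e11 Hz.
Converting to GHz: f = 624.2 GHz ≈ 624 GHz.

624 GHz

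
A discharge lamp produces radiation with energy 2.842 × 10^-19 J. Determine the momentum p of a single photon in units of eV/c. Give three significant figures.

1.77 eV/c

Use c = 2.99792458 × 10^8 m/s, 1 eV = 1.602176634 × 10^-19 J.
Since p = E/c for a photon, p = 9.480 × 10^-28 kg·m/s.
Converting to eV/c: p = 1.774 eV/c ≈ 1.77 eV/c.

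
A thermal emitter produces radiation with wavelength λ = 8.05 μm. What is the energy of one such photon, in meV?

In SI units: λ = 8.05 μm = 8.05e-6 m.
Since E = hc/λ for a photon, E = 2.468e-20 J.
Converting to meV: E = 154.0 meV ≈ 154 meV.

154 meV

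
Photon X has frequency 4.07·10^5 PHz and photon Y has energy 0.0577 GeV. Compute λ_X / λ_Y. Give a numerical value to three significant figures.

λ_X = 7.366·10^-13 m (from frequency = 4.07·10^5 PHz, via λ = c/f).
λ_Y = 2.149·10^-14 m (from energy = 0.0577 GeV, via λ = hc/E).
Ratio = 7.366·10^-13 / 2.149·10^-14 = 34.3.

34.3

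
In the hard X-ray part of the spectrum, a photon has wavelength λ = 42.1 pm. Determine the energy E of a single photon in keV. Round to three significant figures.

29.4 keV

First convert: λ = 42.1 pm = 4.21 × 10^-11 m.
Since E = hc/λ for a photon, E = 4.718 × 10^-15 J.
Converting to keV: E = 29.45 keV ≈ 29.4 keV.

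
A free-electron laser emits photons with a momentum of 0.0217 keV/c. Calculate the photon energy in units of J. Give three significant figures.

(c = 2.99792458 × 10^8 m/s, 1 eV = 1.602176634 × 10^-19 J.)
Convert to SI: p = 0.0217 keV/c = 1.1597 × 10^-26 kg·m/s.
Since E = pc for a photon, E = 3.477 × 10^-18 J.
So E ≈ 3.48 × 10^-18 J.

3.48 × 10^-18 J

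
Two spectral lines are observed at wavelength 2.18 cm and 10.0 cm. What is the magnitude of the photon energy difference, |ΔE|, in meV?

0.0445 meV

Using E = hc/λ: E₁ = 9.112e-24 J, E₂ = 1.986e-24 J.
|ΔE| = |9.112e-24 − 1.986e-24| = 7.13e-24 J = 0.0445 meV.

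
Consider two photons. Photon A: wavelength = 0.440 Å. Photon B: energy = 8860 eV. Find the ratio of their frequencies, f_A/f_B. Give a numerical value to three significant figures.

f_A = 6.813e18 Hz (from wavelength = 0.440 Å, via f = c/λ).
f_B = 2.142e18 Hz (from energy = 8860 eV, via f = E/h).
Ratio = 6.813e18 / 2.142e18 = 3.18.

3.18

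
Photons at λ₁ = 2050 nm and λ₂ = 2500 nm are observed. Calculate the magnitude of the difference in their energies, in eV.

0.109 eV

Using E = hc/λ: E₁ = 9.690e-20 J, E₂ = 7.946e-20 J.
|ΔE| = |9.690e-20 − 7.946e-20| = 1.74e-20 J = 0.109 eV.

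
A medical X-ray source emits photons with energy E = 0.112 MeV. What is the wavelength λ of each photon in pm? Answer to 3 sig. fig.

In SI units: E = 0.112 MeV = 1.7944 × 10^-14 J.
The photon relation is λ = hc/E, giving λ = 1.107 × 10^-11 m.
Converting to pm: λ = 11.07 pm ≈ 11.1 pm.

11.1 pm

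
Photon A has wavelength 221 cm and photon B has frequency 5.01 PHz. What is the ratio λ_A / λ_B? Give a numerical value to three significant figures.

3.69e7

λ_A = 2.210 m (from wavelength = 221 cm, via λ given directly).
λ_B = 5.984e-8 m (from frequency = 5.01 PHz, via λ = c/f).
Ratio = 2.210 / 5.984e-8 = 3.69e7.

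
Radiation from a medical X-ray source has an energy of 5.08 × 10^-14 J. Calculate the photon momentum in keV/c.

317 keV/c

(c = 2.99792458 × 10^8 m/s, 1 eV = 1.602176634 × 10^-19 J.)
The photon relation is p = E/c, giving p = 1.695 × 10^-22 kg·m/s.
Converting to keV/c: p = 317.1 keV/c ≈ 317 keV/c.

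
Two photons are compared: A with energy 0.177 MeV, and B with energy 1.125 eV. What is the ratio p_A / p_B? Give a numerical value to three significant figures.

p_A = 9.459e-23 kg·m/s (from energy = 0.177 MeV, via p = E/c).
p_B = 6.012e-28 kg·m/s (from energy = 1.125 eV, via p = E/c).
Ratio = 9.459e-23 / 6.012e-28 = 1.57e5.

1.57e5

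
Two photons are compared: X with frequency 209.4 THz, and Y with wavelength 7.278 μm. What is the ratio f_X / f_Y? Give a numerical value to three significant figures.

f_X = 2.094e14 Hz (from frequency = 209.4 THz, via f given directly).
f_Y = 4.119e13 Hz (from wavelength = 7.278 μm, via f = c/λ).
Ratio = 2.094e14 / 4.119e13 = 5.08.

5.08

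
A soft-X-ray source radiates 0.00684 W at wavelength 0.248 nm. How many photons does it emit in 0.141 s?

1.20·10^12 photons

Total energy: E_total = P·t = 0.00684 × 0.141 = 9.644·10^-4 J.
Per-photon energy: E = 8.010·10^-16 J.
N = E_total / E_photon = 1.20·10^12.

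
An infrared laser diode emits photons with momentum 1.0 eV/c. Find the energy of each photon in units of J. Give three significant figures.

1.60e-19 J

Take c = 2.99792458e8 m/s, 1 eV = 1.602176634e-19 J.
First convert: p = 1.0 eV/c = 5.3443e-28 kg·m/s.
Since E = pc for a photon, E = 1.602e-19 J.
So E ≈ 1.60e-19 J.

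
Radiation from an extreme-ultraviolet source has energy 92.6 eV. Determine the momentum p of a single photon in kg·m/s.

4.95·10^-26 kg·m/s

First convert: E = 92.6 eV = 1.4836·10^-17 J.
The photon relation is p = E/c, giving p = 4.949·10^-26 kg·m/s.
So p ≈ 4.95·10^-26 kg·m/s.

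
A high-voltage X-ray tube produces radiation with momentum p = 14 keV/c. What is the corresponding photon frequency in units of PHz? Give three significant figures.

3390 PHz

Take h = 6.62607015e-34 J·s, c = 2.99792458e8 m/s, 1 eV = 1.602176634e-19 J.
First convert: p = 14 keV/c = 7.4820e-24 kg·m/s.
For a photon f = pc/h, so f = 3.385e18 Hz.
Converting to PHz: f = 3385 PHz ≈ 3390 PHz.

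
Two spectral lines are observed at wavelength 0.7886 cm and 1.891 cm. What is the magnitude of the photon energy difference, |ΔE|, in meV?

0.0917 meV

Using E = hc/λ: E₁ = 2.5190e-23 J, E₂ = 1.0505e-23 J.
|ΔE| = |2.5190e-23 − 1.0505e-23| = 1.47e-23 J = 0.0917 meV.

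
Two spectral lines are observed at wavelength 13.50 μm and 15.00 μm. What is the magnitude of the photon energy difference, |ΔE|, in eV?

9.18 × 10^-3 eV

Using E = hc/λ: E₁ = 1.4714 × 10^-20 J, E₂ = 1.3243 × 10^-20 J.
|ΔE| = |1.4714 × 10^-20 − 1.3243 × 10^-20| = 1.47 × 10^-21 J = 9.18 × 10^-3 eV.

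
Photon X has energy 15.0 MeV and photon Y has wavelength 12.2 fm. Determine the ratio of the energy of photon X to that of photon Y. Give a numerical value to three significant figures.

0.148

E_X = 2.403e-12 J (from energy = 15.0 MeV, via E given directly).
E_Y = 1.628e-11 J (from wavelength = 12.2 fm, via E = hc/λ).
Ratio = 2.403e-12 / 1.628e-11 = 0.148.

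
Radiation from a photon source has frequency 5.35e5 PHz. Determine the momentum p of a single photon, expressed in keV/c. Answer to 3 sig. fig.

2210 keV/c

Convert to SI: f = 5.35e5 PHz = 5.35e20 Hz.
For a photon p = hf/c, so p = 1.182e-21 kg·m/s.
Converting to keV/c: p = 2213 keV/c ≈ 2210 keV/c.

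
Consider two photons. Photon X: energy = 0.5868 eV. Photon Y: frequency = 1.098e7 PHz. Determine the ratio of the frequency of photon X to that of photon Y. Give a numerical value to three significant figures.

1.29e-8

f_X = 1.419e14 Hz (from energy = 0.5868 eV, via f = E/h).
f_Y = 1.098e22 Hz (from frequency = 1.098e7 PHz, via f given directly).
Ratio = 1.419e14 / 1.098e22 = 1.29e-8.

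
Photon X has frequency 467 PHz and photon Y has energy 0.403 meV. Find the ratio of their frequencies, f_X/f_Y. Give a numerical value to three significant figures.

f_X = 4.670e17 Hz (from frequency = 467 PHz, via f given directly).
f_Y = 9.744e10 Hz (from energy = 0.403 meV, via f = E/h).
Ratio = 4.670e17 / 9.744e10 = 4.79e6.

4.79e6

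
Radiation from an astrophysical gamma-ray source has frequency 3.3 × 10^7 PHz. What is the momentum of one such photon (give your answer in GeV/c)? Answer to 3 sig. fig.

In SI units: f = 3.3 × 10^7 PHz = 3.3 × 10^22 Hz.
The photon relation is p = hf/c, giving p = 7.294 × 10^-20 kg·m/s.
Converting to GeV/c: p = 0.1365 GeV/c ≈ 0.136 GeV/c.

0.136 GeV/c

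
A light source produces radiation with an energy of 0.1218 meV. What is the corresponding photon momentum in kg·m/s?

6.51 × 10^-32 kg·m/s

Take c = 2.99792458 × 10^8 m/s, 1 eV = 1.602176634 × 10^-19 J.
First convert: E = 0.1218 meV = 1.9515 × 10^-23 J.
Since p = E/c for a photon, p = 6.509 × 10^-32 kg·m/s.
So p ≈ 6.51 × 10^-32 kg·m/s.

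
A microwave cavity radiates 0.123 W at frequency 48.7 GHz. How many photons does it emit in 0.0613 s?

Total energy: E_total = P·t = 0.123 × 0.0613 = 0.007540 J.
Per-photon energy: E = 3.227e-23 J.
N = E_total / E_photon = 2.34e20.

2.34e20 photons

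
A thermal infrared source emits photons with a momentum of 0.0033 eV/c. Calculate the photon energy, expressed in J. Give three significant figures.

Use c = 2.99792458·10^8 m/s, 1 eV = 1.602176634·10^-19 J.
First convert: p = 0.0033 eV/c = 1.7636·10^-30 kg·m/s.
For a photon E = pc, so E = 5.287·10^-22 J.
So E ≈ 5.29·10^-22 J.

5.29·10^-22 J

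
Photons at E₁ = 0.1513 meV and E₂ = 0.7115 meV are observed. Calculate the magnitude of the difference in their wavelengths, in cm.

Using λ = hc/E: λ₁ = 0.0081946 m, λ₂ = 0.0017426 m.
|Δλ| = |0.0081946 − 0.0017426| = 0.00645 m = 0.645 cm.

0.645 cm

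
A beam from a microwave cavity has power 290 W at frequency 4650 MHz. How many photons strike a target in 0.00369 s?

Total energy: E_total = P·t = 290 × 0.00369 = 1.070 J.
Per-photon energy: E = 3.081 × 10^-24 J.
N = E_total / E_photon = 3.47 × 10^23.

3.47 × 10^23 photons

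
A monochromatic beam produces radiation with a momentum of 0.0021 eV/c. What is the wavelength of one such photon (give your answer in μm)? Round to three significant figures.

First convert: p = 0.0021 eV/c = 1.1223 × 10^-30 kg·m/s.
Since λ = h/p for a photon, λ = 5.904 × 10^-4 m.
Converting to μm: λ = 590.4 μm ≈ 590 μm.

590 μm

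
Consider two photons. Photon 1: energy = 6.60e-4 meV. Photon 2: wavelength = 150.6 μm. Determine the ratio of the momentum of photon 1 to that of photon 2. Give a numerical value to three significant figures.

p_1 = 3.527e-34 kg·m/s (from energy = 6.60e-4 meV, via p = E/c).
p_2 = 4.400e-30 kg·m/s (from wavelength = 150.6 μm, via p = h/λ).
Ratio = 3.527e-34 / 4.400e-30 = 8.02e-5.

8.02e-5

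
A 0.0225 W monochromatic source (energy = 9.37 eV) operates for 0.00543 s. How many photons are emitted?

8.14 × 10^13 photons

Total energy: E_total = P·t = 0.0225 × 0.00543 = 1.222 × 10^-4 J.
Per-photon energy: E = 1.501 × 10^-18 J.
N = E_total / E_photon = 8.14 × 10^13.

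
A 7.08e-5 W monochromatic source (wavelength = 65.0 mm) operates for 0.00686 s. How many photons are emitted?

Total energy: E_total = P·t = 7.08e-5 × 0.00686 = 4.857e-7 J.
Per-photon energy: E = 3.056e-24 J.
N = E_total / E_photon = 1.59e17.

1.59e17 photons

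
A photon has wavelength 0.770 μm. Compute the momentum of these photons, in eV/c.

(h = 6.62607015 × 10^-34 J·s, c = 2.99792458 × 10^8 m/s, 1 eV = 1.602176634 × 10^-19 J.)
First convert: λ = 0.770 μm = 7.70 × 10^-7 m.
Apply p = h/λ: p = 8.605 × 10^-28 kg·m/s.
Converting to eV/c: p = 1.610 eV/c ≈ 1.61 eV/c.

1.61 eV/c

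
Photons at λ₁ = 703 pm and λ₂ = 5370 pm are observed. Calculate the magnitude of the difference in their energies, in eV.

1530 eV

Using E = hc/λ: E₁ = 2.826e-16 J, E₂ = 3.699e-17 J.
|ΔE| = |2.826e-16 − 3.699e-17| = 2.46e-16 J = 1530 eV.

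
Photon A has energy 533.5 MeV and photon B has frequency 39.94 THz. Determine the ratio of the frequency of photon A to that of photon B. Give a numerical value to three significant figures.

3.23 × 10^9

f_A = 1.290 × 10^23 Hz (from energy = 533.5 MeV, via f = E/h).
f_B = 3.994 × 10^13 Hz (from frequency = 39.94 THz, via f given directly).
Ratio = 1.290 × 10^23 / 3.994 × 10^13 = 3.23 × 10^9.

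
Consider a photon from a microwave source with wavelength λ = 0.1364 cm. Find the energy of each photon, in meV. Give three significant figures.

0.909 meV

Convert to SI: λ = 0.1364 cm = 0.001364 m.
The photon relation is E = hc/λ, giving E = 1.456 × 10^-22 J.
Converting to meV: E = 0.9090 meV ≈ 0.909 meV.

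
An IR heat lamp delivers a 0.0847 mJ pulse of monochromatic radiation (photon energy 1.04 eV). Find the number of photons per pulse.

5.08 × 10^14 photons

Per-photon energy: E = 1.666 × 10^-19 J (from energy = 1.04 eV).
N = E_total / E_photon = 8.47 × 10^-5 J / 1.666 × 10^-19 J = 5.08 × 10^14.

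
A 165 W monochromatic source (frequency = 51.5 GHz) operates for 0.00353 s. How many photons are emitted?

1.71 × 10^22 photons

Total energy: E_total = P·t = 165 × 0.00353 = 0.5825 J.
Per-photon energy: E = 3.412 × 10^-23 J.
N = E_total / E_photon = 1.71 × 10^22.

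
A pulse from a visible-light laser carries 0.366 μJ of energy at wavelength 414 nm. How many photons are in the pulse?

Per-photon energy: E = 4.798e-19 J (from wavelength = 414 nm).
N = E_total / E_photon = 3.66e-7 J / 4.798e-19 J = 7.63e11.

7.63e11 photons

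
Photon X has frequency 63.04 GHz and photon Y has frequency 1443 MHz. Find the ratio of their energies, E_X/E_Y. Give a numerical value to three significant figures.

43.7

E_X = 4.177 × 10^-23 J (from frequency = 63.04 GHz, via E = hf).
E_Y = 9.561 × 10^-25 J (from frequency = 1443 MHz, via E = hf).
Ratio = 4.177 × 10^-23 / 9.561 × 10^-25 = 43.7.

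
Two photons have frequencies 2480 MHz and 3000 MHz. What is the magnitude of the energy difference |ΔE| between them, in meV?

2.15 × 10^-3 meV

Using E = hf: E₁ = 1.643 × 10^-24 J, E₂ = 1.988 × 10^-24 J.
|ΔE| = |1.643 × 10^-24 − 1.988 × 10^-24| = 3.45 × 10^-25 J = 2.15 × 10^-3 meV.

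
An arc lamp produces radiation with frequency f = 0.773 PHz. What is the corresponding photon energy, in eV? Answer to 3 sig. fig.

3.20 eV

(h = 6.62607015 × 10^-34 J·s, 1 eV = 1.602176634 × 10^-19 J.)
First convert: f = 0.773 PHz = 7.73 × 10^14 Hz.
Apply E = hf: E = 5.122 × 10^-19 J.
Converting to eV: E = 3.197 eV ≈ 3.20 eV.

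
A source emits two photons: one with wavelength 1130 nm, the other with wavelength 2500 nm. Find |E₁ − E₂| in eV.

0.601 eV

Using E = hc/λ: E₁ = 1.758e-19 J, E₂ = 7.946e-20 J.
|ΔE| = |1.758e-19 − 7.946e-20| = 9.63e-20 J = 0.601 eV.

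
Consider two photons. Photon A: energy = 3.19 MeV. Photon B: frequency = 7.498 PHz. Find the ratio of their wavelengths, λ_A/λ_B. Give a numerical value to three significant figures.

λ_A = 3.887 × 10^-13 m (from energy = 3.19 MeV, via λ = hc/E).
λ_B = 3.998 × 10^-8 m (from frequency = 7.498 PHz, via λ = c/f).
Ratio = 3.887 × 10^-13 / 3.998 × 10^-8 = 9.72 × 10^-6.

9.72 × 10^-6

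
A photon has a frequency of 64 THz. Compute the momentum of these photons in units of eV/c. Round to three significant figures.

0.265 eV/c

(h = 6.62607015 × 10^-34 J·s, c = 2.99792458 × 10^8 m/s, 1 eV = 1.602176634 × 10^-19 J.)
Convert to SI: f = 64 THz = 6.4 × 10^13 Hz.
Apply p = hf/c: p = 1.415 × 10^-28 kg·m/s.
Converting to eV/c: p = 0.2647 eV/c ≈ 0.265 eV/c.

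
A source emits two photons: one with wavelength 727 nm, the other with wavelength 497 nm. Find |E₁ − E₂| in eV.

0.789 eV

Using E = hc/λ: E₁ = 2.732 × 10^-19 J, E₂ = 3.997 × 10^-19 J.
|ΔE| = |2.732 × 10^-19 − 3.997 × 10^-19| = 1.26 × 10^-19 J = 0.789 eV.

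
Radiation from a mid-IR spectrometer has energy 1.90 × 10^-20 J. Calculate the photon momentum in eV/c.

0.119 eV/c

Since p = E/c for a photon, p = 6.338 × 10^-29 kg·m/s.
Converting to eV/c: p = 0.1186 eV/c ≈ 0.119 eV/c.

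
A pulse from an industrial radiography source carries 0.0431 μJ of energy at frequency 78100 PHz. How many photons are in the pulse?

8.33e5 photons

Per-photon energy: E = 5.175e-14 J (from frequency = 78100 PHz).
N = E_total / E_photon = 4.31e-8 J / 5.175e-14 J = 8.33e5.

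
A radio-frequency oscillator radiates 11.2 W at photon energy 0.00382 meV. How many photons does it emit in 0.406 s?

7.43 × 10^24 photons

Total energy: E_total = P·t = 11.2 × 0.406 = 4.547 J.
Per-photon energy: E = 6.120 × 10^-25 J.
N = E_total / E_photon = 7.43 × 10^24.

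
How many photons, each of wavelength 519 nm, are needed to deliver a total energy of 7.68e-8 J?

2.01e11 photons

Per-photon energy: E = 3.827e-19 J (from wavelength = 519 nm).
N = E_total / E_photon = 7.68e-8 J / 3.827e-19 J = 2.01e11.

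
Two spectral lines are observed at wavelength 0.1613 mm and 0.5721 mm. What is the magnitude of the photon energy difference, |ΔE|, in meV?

Using E = hc/λ: E₁ = 1.2315e-21 J, E₂ = 3.4722e-22 J.
|ΔE| = |1.2315e-21 − 3.4722e-22| = 8.84e-22 J = 5.52 meV.

5.52 meV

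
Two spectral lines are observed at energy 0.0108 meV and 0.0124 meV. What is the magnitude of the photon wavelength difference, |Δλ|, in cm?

Using λ = hc/E: λ₁ = 0.1148 m, λ₂ = 0.09999 m.
|Δλ| = |0.1148 − 0.09999| = 0.0148 m = 1.48 cm.

1.48 cm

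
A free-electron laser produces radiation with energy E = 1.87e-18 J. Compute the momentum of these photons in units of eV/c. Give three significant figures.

11.7 eV/c

(c = 2.99792458e8 m/s, 1 eV = 1.602176634e-19 J.)
For a photon p = E/c, so p = 6.238e-27 kg·m/s.
Converting to eV/c: p = 11.67 eV/c ≈ 11.7 eV/c.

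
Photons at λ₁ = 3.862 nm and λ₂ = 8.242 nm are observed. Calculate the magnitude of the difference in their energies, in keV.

Using E = hc/λ: E₁ = 5.1436·10^-17 J, E₂ = 2.4102·10^-17 J.
|ΔE| = |5.1436·10^-17 − 2.4102·10^-17| = 2.73·10^-17 J = 0.171 keV.

0.171 keV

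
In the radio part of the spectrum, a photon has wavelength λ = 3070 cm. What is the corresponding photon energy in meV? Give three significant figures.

4.04e-5 meV

(h = 6.62607015e-34 J·s, c = 2.99792458e8 m/s, 1 eV = 1.602176634e-19 J.)
In SI units: λ = 3070 cm = 30.7 m.
Apply E = hc/λ: E = 6.471e-27 J.
Converting to meV: E = 4.039e-5 meV ≈ 4.04e-5 meV.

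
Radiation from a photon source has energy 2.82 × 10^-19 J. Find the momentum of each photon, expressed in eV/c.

Take c = 2.99792458 × 10^8 m/s, 1 eV = 1.602176634 × 10^-19 J.
For a photon p = E/c, so p = 9.407 × 10^-28 kg·m/s.
Converting to eV/c: p = 1.760 eV/c ≈ 1.76 eV/c.

1.76 eV/c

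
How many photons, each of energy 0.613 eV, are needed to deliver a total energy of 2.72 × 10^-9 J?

Per-photon energy: E = 9.821 × 10^-20 J (from energy = 0.613 eV).
N = E_total / E_photon = 2.72 × 10^-9 J / 9.821 × 10^-20 J = 2.77 × 10^10.

2.77 × 10^10 photons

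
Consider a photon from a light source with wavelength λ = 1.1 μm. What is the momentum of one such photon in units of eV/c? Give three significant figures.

Take h = 6.62607015e-34 J·s, c = 2.99792458e8 m/s, 1 eV = 1.602176634e-19 J.
First convert: λ = 1.1 μm = 1.1e-6 m.
The photon relation is p = h/λ, giving p = 6.024e-28 kg·m/s.
Converting to eV/c: p = 1.127 eV/c ≈ 1.13 eV/c.

1.13 eV/c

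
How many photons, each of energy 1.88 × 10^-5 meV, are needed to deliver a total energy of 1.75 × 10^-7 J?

Per-photon energy: E = 3.012 × 10^-27 J (from energy = 1.88 × 10^-5 meV).
N = E_total / E_photon = 1.75 × 10^-7 J / 3.012 × 10^-27 J = 5.81 × 10^19.

5.81 × 10^19 photons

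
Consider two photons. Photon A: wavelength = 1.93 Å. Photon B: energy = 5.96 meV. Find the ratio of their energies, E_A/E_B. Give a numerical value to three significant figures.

E_A = 1.029e-15 J (from wavelength = 1.93 Å, via E = hc/λ).
E_B = 9.549e-22 J (from energy = 5.96 meV, via E given directly).
Ratio = 1.029e-15 / 9.549e-22 = 1.08e6.

1.08e6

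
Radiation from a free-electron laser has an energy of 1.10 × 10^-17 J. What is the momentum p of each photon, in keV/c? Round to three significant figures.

For a photon p = E/c, so p = 3.669 × 10^-26 kg·m/s.
Converting to keV/c: p = 0.06866 keV/c ≈ 0.0687 keV/c.

0.0687 keV/c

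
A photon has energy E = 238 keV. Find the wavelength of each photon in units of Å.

0.0521 Å

(h = 6.62607015e-34 J·s, c = 2.99792458e8 m/s, 1 eV = 1.602176634e-19 J.)
First convert: E = 238 keV = 3.8132e-14 J.
Apply λ = hc/E: λ = 5.209e-12 m.
Converting to Å: λ = 0.05209 Å ≈ 0.0521 Å.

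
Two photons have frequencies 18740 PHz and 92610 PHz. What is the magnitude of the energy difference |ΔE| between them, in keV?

306 keV

Using E = hf: E₁ = 1.2417e-14 J, E₂ = 6.1364e-14 J.
|ΔE| = |1.2417e-14 − 6.1364e-14| = 4.89e-14 J = 306 keV.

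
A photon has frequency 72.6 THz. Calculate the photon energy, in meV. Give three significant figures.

300 meV

(h = 6.62607015e-34 J·s, 1 eV = 1.602176634e-19 J.)
Convert to SI: f = 72.6 THz = 7.26e13 Hz.
Apply E = hf: E = 4.811e-20 J.
Converting to meV: E = 300.2 meV ≈ 300 meV.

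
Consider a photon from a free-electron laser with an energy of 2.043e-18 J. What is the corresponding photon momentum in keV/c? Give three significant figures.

0.0128 keV/c

Take c = 2.99792458e8 m/s, 1 eV = 1.602176634e-19 J.
For a photon p = E/c, so p = 6.815e-27 kg·m/s.
Converting to keV/c: p = 0.01275 keV/c ≈ 0.0128 keV/c.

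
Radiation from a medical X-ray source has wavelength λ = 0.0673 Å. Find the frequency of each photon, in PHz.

4.45 × 10^4 PHz

Convert to SI: λ = 0.0673 Å = 6.73 × 10^-12 m.
The photon relation is f = c/λ, giving f = 4.455 × 10^19 Hz.
Converting to PHz: f = 44550 PHz ≈ 4.45 × 10^4 PHz.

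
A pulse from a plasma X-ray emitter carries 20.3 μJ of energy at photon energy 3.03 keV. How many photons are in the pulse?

Per-photon energy: E = 4.855 × 10^-16 J (from energy = 3.03 keV).
N = E_total / E_photon = 2.03 × 10^-5 J / 4.855 × 10^-16 J = 4.18 × 10^10.

4.18 × 10^10 photons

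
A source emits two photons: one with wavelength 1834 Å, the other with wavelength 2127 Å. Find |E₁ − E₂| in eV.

Using E = hc/λ: E₁ = 1.0831e-18 J, E₂ = 9.3392e-19 J.
|ΔE| = |1.0831e-18 − 9.3392e-19| = 1.49e-19 J = 0.931 eV.

0.931 eV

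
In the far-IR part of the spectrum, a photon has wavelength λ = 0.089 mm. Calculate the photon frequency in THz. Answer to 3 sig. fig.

Use c = 2.99792458e8 m/s.
First convert: λ = 0.089 mm = 8.9e-5 m.
Since f = c/λ for a photon, f = 3.368e12 Hz.
Converting to THz: f = 3.368 THz ≈ 3.37 THz.

3.37 THz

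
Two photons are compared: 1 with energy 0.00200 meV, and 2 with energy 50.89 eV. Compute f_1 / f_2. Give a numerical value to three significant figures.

3.93e-8

f_1 = 4.836e8 Hz (from energy = 0.00200 meV, via f = E/h).
f_2 = 1.231e16 Hz (from energy = 50.89 eV, via f = E/h).
Ratio = 4.836e8 / 1.231e16 = 3.93e-8.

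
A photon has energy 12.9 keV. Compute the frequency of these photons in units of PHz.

(h = 6.62607015 × 10^-34 J·s, 1 eV = 1.602176634 × 10^-19 J.)
In SI units: E = 12.9 keV = 2.0668 × 10^-15 J.
The photon relation is f = E/h, giving f = 3.119 × 10^18 Hz.
Converting to PHz: f = 3119 PHz ≈ 3120 PHz.

3120 PHz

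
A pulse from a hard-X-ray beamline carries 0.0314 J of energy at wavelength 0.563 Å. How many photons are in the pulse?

8.90 × 10^12 photons

Per-photon energy: E = 3.528 × 10^-15 J (from wavelength = 0.563 Å).
N = E_total / E_photon = 0.0314 J / 3.528 × 10^-15 J = 8.90 × 10^12.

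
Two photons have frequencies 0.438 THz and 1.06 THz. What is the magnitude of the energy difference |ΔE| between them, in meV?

Using E = hf: E₁ = 2.902 × 10^-22 J, E₂ = 7.024 × 10^-22 J.
|ΔE| = |2.902 × 10^-22 − 7.024 × 10^-22| = 4.12 × 10^-22 J = 2.57 meV.

2.57 meV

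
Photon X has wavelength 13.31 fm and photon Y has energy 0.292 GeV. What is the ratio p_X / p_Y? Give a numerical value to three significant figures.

0.319

p_X = 4.978 × 10^-20 kg·m/s (from wavelength = 13.31 fm, via p = h/λ).
p_Y = 1.561 × 10^-19 kg·m/s (from energy = 0.292 GeV, via p = E/c).
Ratio = 4.978 × 10^-20 / 1.561 × 10^-19 = 0.319.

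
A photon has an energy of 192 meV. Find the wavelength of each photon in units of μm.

First convert: E = 192 meV = 3.0762e-20 J.
The photon relation is λ = hc/E, giving λ = 6.458e-6 m.
Converting to μm: λ = 6.458 μm ≈ 6.46 μm.

6.46 μm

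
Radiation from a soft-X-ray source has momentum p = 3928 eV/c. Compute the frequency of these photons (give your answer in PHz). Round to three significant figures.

Use h = 6.62607015·10^-34 J·s, c = 2.99792458·10^8 m/s, 1 eV = 1.602176634·10^-19 J.
Convert to SI: p = 3928 eV/c = 2.0992·10^-24 kg·m/s.
The photon relation is f = pc/h, giving f = 9.498·10^17 Hz.
Converting to PHz: f = 949.8 PHz ≈ 950 PHz.

950 PHz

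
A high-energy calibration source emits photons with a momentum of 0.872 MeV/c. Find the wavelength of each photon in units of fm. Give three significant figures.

1420 fm

Use h = 6.62607015e-34 J·s, c = 2.99792458e8 m/s, 1 eV = 1.602176634e-19 J.
Convert to SI: p = 0.872 MeV/c = 4.6602e-22 kg·m/s.
Since λ = h/p for a photon, λ = 1.422e-12 m.
Converting to fm: λ = 1422 fm ≈ 1420 fm.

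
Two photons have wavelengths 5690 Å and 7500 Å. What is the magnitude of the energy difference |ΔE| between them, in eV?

Using E = hc/λ: E₁ = 3.491 × 10^-19 J, E₂ = 2.649 × 10^-19 J.
|ΔE| = |3.491 × 10^-19 − 2.649 × 10^-19| = 8.43 × 10^-20 J = 0.526 eV.

0.526 eV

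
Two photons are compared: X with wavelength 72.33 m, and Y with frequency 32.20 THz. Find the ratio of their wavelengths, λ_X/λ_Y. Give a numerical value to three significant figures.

7.77e6

λ_X = 72.33 m (from wavelength = 72.33 m, via λ given directly).
λ_Y = 9.310e-6 m (from frequency = 32.20 THz, via λ = c/f).
Ratio = 72.33 / 9.310e-6 = 7.77e6.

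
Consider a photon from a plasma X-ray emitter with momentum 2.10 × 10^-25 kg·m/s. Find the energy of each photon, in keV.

For a photon E = pc, so E = 6.296 × 10^-17 J.
Converting to keV: E = 0.3929 keV ≈ 0.393 keV.

0.393 keV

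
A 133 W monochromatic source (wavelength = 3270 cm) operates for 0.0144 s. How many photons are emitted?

Total energy: E_total = P·t = 133 × 0.0144 = 1.915 J.
Per-photon energy: E = 6.075e-27 J.
N = E_total / E_photon = 3.15e26.

3.15e26 photons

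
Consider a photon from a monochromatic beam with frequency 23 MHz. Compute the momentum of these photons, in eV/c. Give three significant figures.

(h = 6.62607015 × 10^-34 J·s, c = 2.99792458 × 10^8 m/s, 1 eV = 1.602176634 × 10^-19 J.)
In SI units: f = 23 MHz = 2.3 × 10^7 Hz.
The photon relation is p = hf/c, giving p = 5.084 × 10^-35 kg·m/s.
Converting to eV/c: p = 9.512 × 10^-8 eV/c ≈ 9.51 × 10^-8 eV/c.

9.51 × 10^-8 eV/c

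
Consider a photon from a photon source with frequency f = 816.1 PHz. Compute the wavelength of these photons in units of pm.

In SI units: f = 816.1 PHz = 8.161·10^17 Hz.
For a photon λ = c/f, so λ = 3.673·10^-10 m.
Converting to pm: λ = 367.3 pm ≈ 367 pm.

367 pm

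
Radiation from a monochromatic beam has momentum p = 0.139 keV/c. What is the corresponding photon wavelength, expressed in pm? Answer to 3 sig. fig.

8920 pm

First convert: p = 0.139 keV/c = 7.4286 × 10^-26 kg·m/s.
Apply λ = h/p: λ = 8.920 × 10^-9 m.
Converting to pm: λ = 8920 pm ≈ 8920 pm.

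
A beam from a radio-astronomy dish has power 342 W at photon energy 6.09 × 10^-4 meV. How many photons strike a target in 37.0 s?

1.30 × 10^29 photons

Total energy: E_total = P·t = 342 × 37.0 = 12650 J.
Per-photon energy: E = 9.757 × 10^-26 J.
N = E_total / E_photon = 1.30 × 10^29.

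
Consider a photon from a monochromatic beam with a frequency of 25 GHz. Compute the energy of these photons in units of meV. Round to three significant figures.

In SI units: f = 25 GHz = 2.5·10^10 Hz.
Since E = hf for a photon, E = 1.657·10^-23 J.
Converting to meV: E = 0.1034 meV ≈ 0.103 meV.

0.103 meV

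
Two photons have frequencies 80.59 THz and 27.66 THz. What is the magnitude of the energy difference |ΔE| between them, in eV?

0.219 eV

Using E = hf: E₁ = 5.3399e-20 J, E₂ = 1.8328e-20 J.
|ΔE| = |5.3399e-20 − 1.8328e-20| = 3.51e-20 J = 0.219 eV.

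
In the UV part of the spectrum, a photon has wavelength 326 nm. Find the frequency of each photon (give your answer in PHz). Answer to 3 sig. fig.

0.920 PHz

Convert to SI: λ = 326 nm = 3.26e-7 m.
For a photon f = c/λ, so f = 9.196e14 Hz.
Converting to PHz: f = 0.9196 PHz ≈ 0.920 PHz.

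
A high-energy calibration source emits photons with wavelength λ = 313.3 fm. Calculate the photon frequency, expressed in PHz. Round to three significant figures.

Take c = 2.99792458 × 10^8 m/s.
Convert to SI: λ = 313.3 fm = 3.133 × 10^-13 m.
Apply f = c/λ: f = 9.569 × 10^20 Hz.
Converting to PHz: f = 956900 PHz ≈ 9.57 × 10^5 PHz.

9.57 × 10^5 PHz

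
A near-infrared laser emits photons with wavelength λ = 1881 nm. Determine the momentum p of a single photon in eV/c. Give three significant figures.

0.659 eV/c

(h = 6.62607015·10^-34 J·s, c = 2.99792458·10^8 m/s, 1 eV = 1.602176634·10^-19 J.)
In SI units: λ = 1881 nm = 1.881·10^-6 m.
For a photon p = h/λ, so p = 3.523·10^-28 kg·m/s.
Converting to eV/c: p = 0.6591 eV/c ≈ 0.659 eV/c.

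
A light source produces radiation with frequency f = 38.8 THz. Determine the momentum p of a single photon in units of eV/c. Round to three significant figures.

0.160 eV/c

Use h = 6.62607015e-34 J·s, c = 2.99792458e8 m/s, 1 eV = 1.602176634e-19 J.
Convert to SI: f = 38.8 THz = 3.88e13 Hz.
The photon relation is p = hf/c, giving p = 8.576e-29 kg·m/s.
Converting to eV/c: p = 0.1605 eV/c ≈ 0.160 eV/c.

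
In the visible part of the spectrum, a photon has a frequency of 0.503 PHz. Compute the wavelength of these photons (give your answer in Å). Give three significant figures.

Take c = 2.99792458 × 10^8 m/s.
Convert to SI: f = 0.503 PHz = 5.03 × 10^14 Hz.
For a photon λ = c/f, so λ = 5.960 × 10^-7 m.
Converting to Å: λ = 5960 Å ≈ 5960 Å.

5960 Å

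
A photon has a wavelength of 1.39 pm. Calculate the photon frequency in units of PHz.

2.16 × 10^5 PHz

(c = 2.99792458 × 10^8 m/s.)
First convert: λ = 1.39 pm = 1.39 × 10^-12 m.
Since f = c/λ for a photon, f = 2.157 × 10^20 Hz.
Converting to PHz: f = 215700 PHz ≈ 2.16 × 10^5 PHz.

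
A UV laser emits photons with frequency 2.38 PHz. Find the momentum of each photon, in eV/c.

First convert: f = 2.38 PHz = 2.38 × 10^15 Hz.
For a photon p = hf/c, so p = 5.260 × 10^-27 kg·m/s.
Converting to eV/c: p = 9.843 eV/c ≈ 9.84 eV/c.

9.84 eV/c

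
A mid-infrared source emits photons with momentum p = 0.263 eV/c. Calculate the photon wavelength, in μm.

In SI units: p = 0.263 eV/c = 1.4055·10^-28 kg·m/s.
Since λ = h/p for a photon, λ = 4.714·10^-6 m.
Converting to μm: λ = 4.714 μm ≈ 4.71 μm.

4.71 μm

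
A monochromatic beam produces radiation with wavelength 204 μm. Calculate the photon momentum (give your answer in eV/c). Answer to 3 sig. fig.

(h = 6.62607015 × 10^-34 J·s, c = 2.99792458 × 10^8 m/s, 1 eV = 1.602176634 × 10^-19 J.)
Convert to SI: λ = 204 μm = 2.04 × 10^-4 m.
For a photon p = h/λ, so p = 3.248 × 10^-30 kg·m/s.
Converting to eV/c: p = 0.006078 eV/c ≈ 6.08 × 10^-3 eV/c.

6.08 × 10^-3 eV/c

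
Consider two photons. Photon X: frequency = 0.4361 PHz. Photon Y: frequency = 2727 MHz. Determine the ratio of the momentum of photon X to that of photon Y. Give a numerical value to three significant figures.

1.60 × 10^5

p_X = 9.639 × 10^-28 kg·m/s (from frequency = 0.4361 PHz, via p = hf/c).
p_Y = 6.027 × 10^-33 kg·m/s (from frequency = 2727 MHz, via p = hf/c).
Ratio = 9.639 × 10^-28 / 6.027 × 10^-33 = 1.60 × 10^5.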